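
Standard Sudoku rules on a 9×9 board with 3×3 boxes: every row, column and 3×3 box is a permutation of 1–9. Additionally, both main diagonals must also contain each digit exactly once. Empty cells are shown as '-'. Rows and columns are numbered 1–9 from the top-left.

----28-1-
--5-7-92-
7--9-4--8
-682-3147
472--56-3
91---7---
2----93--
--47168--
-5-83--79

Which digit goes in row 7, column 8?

row 1, column 1 = 6 (sole candidate).
row 2, column 6 = 1 (sole candidate).
row 3, column 3 = 1 (sole candidate).
row 3, column 7 = 5 (sole candidate).
row 4, column 1 = 5 (sole candidate).
row 4, column 5 = 9 (sole candidate).
row 5, column 4 = 1 (sole candidate).
row 5, column 5 = 8 (sole candidate).
row 5, column 8 = 9 (sole candidate).
row 6, column 3 = 3 (sole candidate).
row 6, column 7 = 2 (sole candidate).
row 6, column 9 = 5 (sole candidate).
row 7, column 2 = 8 (sole candidate).
row 8, column 1 = 3 (sole candidate).
row 8, column 2 = 9 (sole candidate).
row 8, column 8 = 5 (sole candidate).
row 8, column 9 = 2 (sole candidate).
row 9, column 1 = 1 (sole candidate).
row 9, column 3 = 6 (sole candidate).
row 9, column 6 = 2 (sole candidate).
row 9, column 7 = 4 (sole candidate).
row 1, column 3 = 9 (sole candidate).
row 1, column 7 = 7 (sole candidate).
row 1, column 9 = 4 (sole candidate).
row 2, column 1 = 8 (sole candidate).
row 2, column 2 = 4 (sole candidate).
row 2, column 9 = 6 (sole candidate).
row 3, column 5 = 6 (sole candidate).
row 3, column 8 = 3 (sole candidate).
row 6, column 4 = 6 (sole candidate).
row 6, column 5 = 4 (sole candidate).
row 6, column 8 = 8 (sole candidate).
row 7, column 3 = 7 (sole candidate).
row 7, column 5 = 5 (sole candidate).
row 7, column 8 = 6: row 7 has {2,3,5,7,8,9}; col 8 has {1,2,3,4,5,7,8,9}; box has {2,3,4,5,7,8,9} → only 6 remains.

6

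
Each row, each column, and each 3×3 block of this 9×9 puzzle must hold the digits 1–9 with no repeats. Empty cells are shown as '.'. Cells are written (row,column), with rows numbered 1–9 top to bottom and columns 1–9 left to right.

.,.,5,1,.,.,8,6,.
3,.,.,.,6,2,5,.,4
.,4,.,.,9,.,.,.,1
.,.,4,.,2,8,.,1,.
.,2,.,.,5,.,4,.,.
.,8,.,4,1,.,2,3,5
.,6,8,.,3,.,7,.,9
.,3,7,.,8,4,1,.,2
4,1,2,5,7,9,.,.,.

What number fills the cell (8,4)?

(1,5) = 4: row 1 has {1,5,6,8}; col 5 has {1,2,3,5,6,7,8,9}; box has {1,2,6,9} → only 4 remains.
(3,3) = 6: row 3 has {1,4,9}; col 3 has {2,4,5,7,8}; box has {3,4,5} → only 6 remains.
(3,7) = 3: row 3 has {1,4,6,9}; col 7 has {1,2,4,5,7,8}; box has {1,4,5,6,8} → only 3 remains.
(6,3) = 9: row 6 has {1,2,3,4,5,8}; col 3 has {2,4,5,6,7,8}; box has {2,4,8} → only 9 remains.
(7,1) = 5: row 7 has {3,6,7,8,9}; col 1 has {3,4}; box has {1,2,3,4,6,7,8} → only 5 remains.
(7,4) = 2: row 7 has {3,5,6,7,8,9}; col 4 has {1,4,5}; box has {3,4,5,7,8,9} → only 2 remains.
(7,6) = 1: row 7 has {2,3,5,6,7,8,9}; col 6 has {2,4,8,9}; box has {2,3,4,5,7,8,9} → only 1 remains.
(7,8) = 4: row 7 has {1,2,3,5,6,7,8,9}; col 8 has {1,3,6}; box has {1,2,7,9} → only 4 remains.
(8,1) = 9: row 8 has {1,2,3,4,7,8}; col 1 has {3,4,5}; box has {1,2,3,4,5,6,7,8} → only 9 remains.
(8,4) = 6: row 8 has {1,2,3,4,7,8,9}; col 4 has {1,2,4,5}; box has {1,2,3,4,5,7,8,9} → only 6 remains.

6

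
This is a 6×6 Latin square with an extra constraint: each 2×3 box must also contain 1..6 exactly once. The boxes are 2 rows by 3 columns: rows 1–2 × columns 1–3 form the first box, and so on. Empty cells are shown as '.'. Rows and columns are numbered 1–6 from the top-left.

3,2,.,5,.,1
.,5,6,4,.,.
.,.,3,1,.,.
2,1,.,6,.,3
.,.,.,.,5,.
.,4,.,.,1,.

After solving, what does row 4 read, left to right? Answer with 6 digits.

row 1, column 3 = 4 (sole candidate).
row 1, column 5 = 6 (sole candidate).
row 2, column 1 = 1 (sole candidate).
row 2, column 6 = 2 (sole candidate).
row 3, column 2 = 6 (sole candidate).
row 4, column 3 = 5: row 4 has {1,2,3,6}; col 3 has {3,4,6}; box has {1,2,3,6} → only 5 remains.
row 4, column 5 = 4: row 4 has {1,2,3,5,6}; col 5 has {1,5,6}; box has {1,3,6} → only 4 remains.

215643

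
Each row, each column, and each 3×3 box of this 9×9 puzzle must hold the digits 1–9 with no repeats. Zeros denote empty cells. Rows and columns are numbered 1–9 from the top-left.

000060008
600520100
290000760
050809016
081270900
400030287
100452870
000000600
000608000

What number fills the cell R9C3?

7

R4C5 = 4: row 4 has {1,5,6,8,9}; col 5 has {2,3,5,6,7}; box has {2,3,7,8,9} → only 4 remains.
R4C7 = 3: row 4 has {1,4,5,6,8,9}; col 7 has {1,2,6,7,8,9}; box has {1,2,6,7,8,9} → only 3 remains.
R5C1 = 3: row 5 has {1,2,7,8,9}; col 1 has {1,2,4,6}; box has {1,4,5,8} → only 3 remains.
R6C2 = 6: row 6 has {2,3,4,7,8}; col 2 has {5,8,9}; box has {1,3,4,5,8} → only 6 remains.
R6C3 = 9: row 6 has {2,3,4,6,7,8}; col 3 has {1}; box has {1,3,4,5,6,8} → only 9 remains.
R6C4 = 1: row 6 has {2,3,4,6,7,8,9}; col 4 has {2,4,5,6,8}; box has {2,3,4,7,8,9} → only 1 remains.
R6C6 = 5: row 6 has {1,2,3,4,6,7,8,9}; col 6 has {2,8,9}; box has {1,2,3,4,7,8,9} → only 5 remains.
R7C2 = 3: row 7 has {1,2,4,5,7,8}; col 2 has {5,6,8,9}; box has {1} → only 3 remains.
R7C3 = 6: row 7 has {1,2,3,4,5,7,8}; col 3 has {1,9}; box has {1,3} → only 6 remains.
R7C9 = 9: row 7 has {1,2,3,4,5,6,7,8}; col 9 has {6,7,8}; box has {6,7,8} → only 9 remains.
R3C4 = 3: row 3 has {2,6,7,9}; col 4 has {1,2,4,5,6,8}; box has {2,5,6} → only 3 remains.
R4C1 = 7: row 4 has {1,3,4,5,6,8,9}; col 1 has {1,2,3,4,6}; box has {1,3,4,5,6,8,9} → only 7 remains.
R4C3 = 2: row 4 has {1,3,4,5,6,7,8,9}; col 3 has {1,6,9}; box has {1,3,4,5,6,7,8,9} → only 2 remains.
R5C6 = 6: row 5 has {1,2,3,7,8,9}; col 6 has {2,5,8,9}; box has {1,2,3,4,5,7,8,9} → only 6 remains.
R1C1 = 5: row 1 has {6,8}; col 1 has {1,2,3,4,6,7}; box has {2,6,9} → only 5 remains.
R1C7 = 4: row 1 has {5,6,8}; col 7 has {1,2,3,6,7,8,9}; box has {1,6,7,8} → only 4 remains.
R2C9 = 3: row 2 has {1,2,5,6}; col 9 has {6,7,8,9}; box has {1,4,6,7,8} → only 3 remains.
R3C9 = 5: row 3 has {2,3,6,7,9}; col 9 has {3,6,7,8,9}; box has {1,3,4,6,7,8} → only 5 remains.
R5C9 = 4: row 5 has {1,2,3,6,7,8,9}; col 9 has {3,5,6,7,8,9}; box has {1,2,3,6,7,8,9} → only 4 remains.
R9C1 = 9: row 9 has {6,8}; col 1 has {1,2,3,4,5,6,7}; box has {1,3,6} → only 9 remains.
R9C5 = 1: row 9 has {6,8,9}; col 5 has {2,3,4,5,6,7}; box has {2,4,5,6,8} → only 1 remains.
R9C7 = 5: row 9 has {1,6,8,9}; col 7 has {1,2,3,4,6,7,8,9}; box has {6,7,8,9} → only 5 remains.
R9C9 = 2: row 9 has {1,5,6,8,9}; col 9 has {3,4,5,6,7,8,9}; box has {5,6,7,8,9} → only 2 remains.
R2C8 = 9: row 2 has {1,2,3,5,6}; col 8 has {1,6,7,8}; box has {1,3,4,5,6,7,8} → only 9 remains.
R3C5 = 8: row 3 has {2,3,5,6,7,9}; col 5 has {1,2,3,4,5,6,7}; box has {2,3,5,6} → only 8 remains.
R5C8 = 5: row 5 has {1,2,3,4,6,7,8,9}; col 8 has {1,6,7,8,9}; box has {1,2,3,4,6,7,8,9} → only 5 remains.
R8C1 = 8: row 8 has {6}; col 1 has {1,2,3,4,5,6,7,9}; box has {1,3,6,9} → only 8 remains.
R8C5 = 9: row 8 has {6,8}; col 5 has {1,2,3,4,5,6,7,8}; box has {1,2,4,5,6,8} → only 9 remains.
R8C9 = 1: row 8 has {6,8,9}; col 9 has {2,3,4,5,6,7,8,9}; box has {2,5,6,7,8,9} → only 1 remains.
R1C8 = 2: row 1 has {4,5,6,8}; col 8 has {1,5,6,7,8,9}; box has {1,3,4,5,6,7,8,9} → only 2 remains.
R3C3 = 4: row 3 has {2,3,5,6,7,8,9}; col 3 has {1,2,6,9}; box has {2,5,6,9} → only 4 remains.
R3C6 = 1: row 3 has {2,3,4,5,6,7,8,9}; col 6 has {2,5,6,8,9}; box has {2,3,5,6,8} → only 1 remains.
R8C4 = 7: row 8 has {1,6,8,9}; col 4 has {1,2,3,4,5,6,8}; box has {1,2,4,5,6,8,9} → only 7 remains.
R8C6 = 3: row 8 has {1,6,7,8,9}; col 6 has {1,2,5,6,8,9}; box has {1,2,4,5,6,7,8,9} → only 3 remains.
R8C8 = 4: row 8 has {1,3,6,7,8,9}; col 8 has {1,2,5,6,7,8,9}; box has {1,2,5,6,7,8,9} → only 4 remains.
R9C3 = 7: row 9 has {1,2,5,6,8,9}; col 3 has {1,2,4,6,9}; box has {1,3,6,8,9} → only 7 remains.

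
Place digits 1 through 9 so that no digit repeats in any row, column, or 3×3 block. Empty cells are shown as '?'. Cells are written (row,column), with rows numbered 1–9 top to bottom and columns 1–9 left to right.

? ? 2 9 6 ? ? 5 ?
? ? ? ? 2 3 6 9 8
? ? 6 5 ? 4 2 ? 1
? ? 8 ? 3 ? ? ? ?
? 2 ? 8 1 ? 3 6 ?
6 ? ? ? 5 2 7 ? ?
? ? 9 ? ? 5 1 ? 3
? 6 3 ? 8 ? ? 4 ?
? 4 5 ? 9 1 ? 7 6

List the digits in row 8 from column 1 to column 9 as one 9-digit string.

(1,7) = 4: row 1 has {2,5,6,9}; col 7 has {1,2,3,6,7}; box has {1,2,5,6,8,9} → only 4 remains.
(1,9) = 7: row 1 has {2,4,5,6,9}; col 9 has {1,3,6,8}; box has {1,2,4,5,6,8,9} → only 7 remains.
(3,5) = 7: row 3 has {1,2,4,5,6}; col 5 has {1,2,3,5,6,8,9}; box has {2,3,4,5,6,9} → only 7 remains.
(3,8) = 3: row 3 has {1,2,4,5,6,7}; col 8 has {4,5,6,7,9}; box has {1,2,4,5,6,7,8,9} → only 3 remains.
(6,4) = 4: row 6 has {2,5,6,7}; col 4 has {5,8,9}; box has {1,2,3,5,8} → only 4 remains.
(6,9) = 9: row 6 has {2,4,5,6,7}; col 9 has {1,3,6,7,8}; box has {3,6,7} → only 9 remains.
(7,5) = 4: row 7 has {1,3,5,9}; col 5 has {1,2,3,5,6,7,8,9}; box has {1,5,8,9} → only 4 remains.
(8,6) = 7: row 8 has {3,4,6,8}; col 6 has {1,2,3,4,5}; box has {1,4,5,8,9} → only 7 remains.
(9,7) = 8: row 9 has {1,4,5,6,7,9}; col 7 has {1,2,3,4,6,7}; box has {1,3,4,6,7} → only 8 remains.
(1,6) = 8: row 1 has {2,4,5,6,7,9}; col 6 has {1,2,3,4,5,7}; box has {2,3,4,5,6,7,9} → only 8 remains.
(2,4) = 1: row 2 has {2,3,6,8,9}; col 4 has {4,5,8,9}; box has {2,3,4,5,6,7,8,9} → only 1 remains.
(4,7) = 5: row 4 has {3,8}; col 7 has {1,2,3,4,6,7,8}; box has {3,6,7,9} → only 5 remains.
(5,6) = 9: row 5 has {1,2,3,6,8}; col 6 has {1,2,3,4,5,7,8}; box has {1,2,3,4,5,8} → only 9 remains.
(5,9) = 4: row 5 has {1,2,3,6,8,9}; col 9 has {1,3,6,7,8,9}; box has {3,5,6,7,9} → only 4 remains.
(6,3) = 1: row 6 has {2,4,5,6,7,9}; col 3 has {2,3,5,6,8,9}; box has {2,6,8} → only 1 remains.
(6,8) = 8: row 6 has {1,2,4,5,6,7,9}; col 8 has {3,4,5,6,7,9}; box has {3,4,5,6,7,9} → only 8 remains.
(7,8) = 2: row 7 has {1,3,4,5,9}; col 8 has {3,4,5,6,7,8,9}; box has {1,3,4,6,7,8} → only 2 remains.
(8,4) = 2: row 8 has {3,4,6,7,8}; col 4 has {1,4,5,8,9}; box has {1,4,5,7,8,9} → only 2 remains.
(8,7) = 9: row 8 has {2,3,4,6,7,8}; col 7 has {1,2,3,4,5,6,7,8}; box has {1,2,3,4,6,7,8} → only 9 remains.
(8,9) = 5: row 8 has {2,3,4,6,7,8,9}; col 9 has {1,3,4,6,7,8,9}; box has {1,2,3,4,6,7,8,9} → only 5 remains.
(9,1) = 2: row 9 has {1,4,5,6,7,8,9}; col 1 has {6}; box has {3,4,5,6,9} → only 2 remains.
(9,4) = 3: row 9 has {1,2,4,5,6,7,8,9}; col 4 has {1,2,4,5,8,9}; box has {1,2,4,5,7,8,9} → only 3 remains.
(4,6) = 6: row 4 has {3,5,8}; col 6 has {1,2,3,4,5,7,8,9}; box has {1,2,3,4,5,8,9} → only 6 remains.
(4,8) = 1: row 4 has {3,5,6,8}; col 8 has {2,3,4,5,6,7,8,9}; box has {3,4,5,6,7,8,9} → only 1 remains.
(4,9) = 2: row 4 has {1,3,5,6,8}; col 9 has {1,3,4,5,6,7,8,9}; box has {1,3,4,5,6,7,8,9} → only 2 remains.
(5,3) = 7: row 5 has {1,2,3,4,6,8,9}; col 3 has {1,2,3,5,6,8,9}; box has {1,2,6,8} → only 7 remains.
(6,2) = 3: row 6 has {1,2,4,5,6,7,8,9}; col 2 has {2,4,6}; box has {1,2,6,7,8} → only 3 remains.
(7,4) = 6: row 7 has {1,2,3,4,5,9}; col 4 has {1,2,3,4,5,8,9}; box has {1,2,3,4,5,7,8,9} → only 6 remains.
(8,1) = 1: row 8 has {2,3,4,5,6,7,8,9}; col 1 has {2,6}; box has {2,3,4,5,6,9} → only 1 remains.

163287945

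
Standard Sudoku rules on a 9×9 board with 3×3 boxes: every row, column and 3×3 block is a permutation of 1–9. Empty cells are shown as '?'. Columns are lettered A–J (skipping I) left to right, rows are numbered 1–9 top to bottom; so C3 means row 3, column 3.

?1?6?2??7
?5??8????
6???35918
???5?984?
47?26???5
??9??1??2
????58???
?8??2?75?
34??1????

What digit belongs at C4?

1

H1 = 3 (sole candidate).
B3 = 2 (sole candidate).
E4 = 7 (sole candidate).
F5 = 3 (sole candidate).
G5 = 1 (sole candidate).
H5 = 9 (sole candidate).
E6 = 4 (sole candidate).
E1 = 9 (sole candidate).
C5 = 8 (sole candidate).
A6 = 5 (sole candidate).
D6 = 8 (sole candidate).
A1 = 8 (sole candidate).
C1 = 4 (sole candidate).
G1 = 5 (sole candidate).
C3 = 7 (sole candidate).
D3 = 4 (sole candidate).
A2 = 9 (sole candidate).
C2 = 3 (sole candidate).
F2 = 7 (sole candidate).
A8 = 1 (sole candidate).
C8 = 6 (sole candidate).
F8 = 4 (sole candidate).
F9 = 6 (sole candidate).
G9 = 2 (sole candidate).
H9 = 8 (sole candidate).
J9 = 9 (sole candidate).
D2 = 1 (sole candidate).
A4 = 2 (sole candidate).
C4 = 1: row 4 has {2,4,5,7,8,9}; col 3 has {3,4,6,7,8,9}; box has {2,4,5,7,8,9} → only 1 remains.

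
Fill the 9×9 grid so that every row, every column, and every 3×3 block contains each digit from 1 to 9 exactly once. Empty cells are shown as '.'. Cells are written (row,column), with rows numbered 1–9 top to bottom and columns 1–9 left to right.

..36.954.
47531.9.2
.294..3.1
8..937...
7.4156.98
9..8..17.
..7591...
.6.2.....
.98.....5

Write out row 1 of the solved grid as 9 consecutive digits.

183629547

(1,1) = 1: row 1 has {3,4,5,6,9}; col 1 has {4,7,8,9}; box has {2,3,4,5,7,9} → only 1 remains.
(1,2) = 8: row 1 has {1,3,4,5,6,9}; col 2 has {2,6,7,9}; box has {1,2,3,4,5,7,9} → only 8 remains.
(1,9) = 7: row 1 has {1,3,4,5,6,8,9}; col 9 has {1,2,5,8}; box has {1,2,3,4,5,9} → only 7 remains.
(2,6) = 8 (sole candidate).
(2,8) = 6 (sole candidate).
(3,1) = 6 (sole candidate).
(3,5) = 7 (sole candidate).
(3,6) = 5 (sole candidate).
(3,8) = 8 (sole candidate).
(5,2) = 3 (sole candidate).
(5,7) = 2 (sole candidate).
(6,2) = 5 (sole candidate).
(7,2) = 4 (sole candidate).
(8,3) = 1 (sole candidate).
(8,8) = 3 (sole candidate).
(9,4) = 7 (sole candidate).
(1,5) = 2: row 1 has {1,3,4,5,6,7,8,9}; col 5 has {1,3,5,7,9}; box has {1,3,4,5,6,7,8,9} → only 2 remains.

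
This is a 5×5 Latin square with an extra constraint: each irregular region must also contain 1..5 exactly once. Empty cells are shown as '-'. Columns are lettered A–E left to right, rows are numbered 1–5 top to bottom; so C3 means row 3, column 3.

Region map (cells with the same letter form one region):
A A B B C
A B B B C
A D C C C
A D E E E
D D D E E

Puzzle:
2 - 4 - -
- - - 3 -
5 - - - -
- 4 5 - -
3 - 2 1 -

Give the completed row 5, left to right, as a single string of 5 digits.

35214

D1 = 5 (sole candidate).
C2 = 1 (sole candidate).
B3 = 1 (sole candidate).
C3 = 3 (sole candidate).
A4 = 1 (sole candidate).
D4 = 2 (sole candidate).
E4 = 3 (sole candidate).
B5 = 5: row 5 has {1,2,3}; col 2 has {1,4}; region has {1,2,3,4} → only 5 remains.
E5 = 4: row 5 has {1,2,3,5}; col 5 has {3}; region has {1,2,3,5} → only 4 remains.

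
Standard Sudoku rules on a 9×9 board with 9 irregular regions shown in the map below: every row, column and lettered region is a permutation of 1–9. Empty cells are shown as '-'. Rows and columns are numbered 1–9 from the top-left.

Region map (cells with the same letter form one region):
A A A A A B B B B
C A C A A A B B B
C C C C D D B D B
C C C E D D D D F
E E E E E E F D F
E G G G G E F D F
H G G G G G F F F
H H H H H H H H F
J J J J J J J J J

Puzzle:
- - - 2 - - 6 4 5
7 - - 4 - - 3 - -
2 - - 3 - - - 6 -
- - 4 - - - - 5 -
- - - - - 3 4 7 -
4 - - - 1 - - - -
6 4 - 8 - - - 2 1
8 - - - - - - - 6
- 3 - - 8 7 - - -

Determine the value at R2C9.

2

R2C9 = 2: in row 2, 2 can only go here (every other open cell in that row sees a 2).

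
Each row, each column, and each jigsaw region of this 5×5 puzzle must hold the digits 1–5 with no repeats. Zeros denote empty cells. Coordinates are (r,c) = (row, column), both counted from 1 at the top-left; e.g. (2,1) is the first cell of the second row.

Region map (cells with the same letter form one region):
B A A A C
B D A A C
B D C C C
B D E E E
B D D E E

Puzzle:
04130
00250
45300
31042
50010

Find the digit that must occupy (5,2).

(1,1) = 2: row 1 has {1,3,4}; col 1 has {3,4,5}; region has {3,4,5} → only 2 remains.
(1,5) = 5: row 1 has {1,2,3,4}; col 5 has {2}; region has {3} → only 5 remains.
(2,1) = 1: row 2 has {2,5}; col 1 has {2,3,4,5}; region has {2,3,4,5} → only 1 remains.
(2,2) = 3: row 2 has {1,2,5}; col 2 has {1,4,5}; region has {1,5} → only 3 remains.
(2,5) = 4: row 2 has {1,2,3,5}; col 5 has {2,5}; region has {3,5} → only 4 remains.
(3,4) = 2: row 3 has {3,4,5}; col 4 has {1,3,4,5}; region has {3,4,5} → only 2 remains.
(3,5) = 1: row 3 has {2,3,4,5}; col 5 has {2,4,5}; region has {2,3,4,5} → only 1 remains.
(4,3) = 5: row 4 has {1,2,3,4}; col 3 has {1,2,3}; region has {1,2,4} → only 5 remains.
(5,2) = 2: row 5 has {1,5}; col 2 has {1,3,4,5}; region has {1,3,5} → only 2 remains.

2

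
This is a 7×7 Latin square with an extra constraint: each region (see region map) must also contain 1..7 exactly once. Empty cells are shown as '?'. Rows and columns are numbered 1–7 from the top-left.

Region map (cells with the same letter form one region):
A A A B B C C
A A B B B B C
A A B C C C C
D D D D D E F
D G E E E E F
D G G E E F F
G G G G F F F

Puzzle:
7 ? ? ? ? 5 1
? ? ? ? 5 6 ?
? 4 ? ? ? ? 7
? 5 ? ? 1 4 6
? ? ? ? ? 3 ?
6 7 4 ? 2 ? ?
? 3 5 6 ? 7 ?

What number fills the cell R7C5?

4

R3C6 = 2 (sole candidate).
R6C6 = 1 (sole candidate).
R7C5 = 4: row 7 has {3,5,6,7}; col 5 has {1,2,5}; region has {1,6,7} → only 4 remains.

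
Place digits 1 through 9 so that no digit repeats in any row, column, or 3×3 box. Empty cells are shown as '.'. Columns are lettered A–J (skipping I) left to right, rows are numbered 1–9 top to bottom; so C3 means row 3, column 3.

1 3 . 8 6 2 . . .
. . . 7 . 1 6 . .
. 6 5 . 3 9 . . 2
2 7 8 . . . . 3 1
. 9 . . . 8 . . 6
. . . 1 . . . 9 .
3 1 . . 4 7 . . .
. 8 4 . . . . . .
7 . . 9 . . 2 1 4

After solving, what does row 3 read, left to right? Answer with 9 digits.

E2 = 5 (sole candidate).
D3 = 4: row 3 has {2,3,5,6,9}; col 4 has {1,7,8,9}; box has {1,2,3,5,6,7,8,9} → only 4 remains.
E4 = 9 (sole candidate).
B9 = 5 (sole candidate).
C9 = 6 (sole candidate).
E9 = 8 (sole candidate).
F9 = 3 (sole candidate).
A3 = 8: row 3 has {2,3,4,5,6,9}; col 1 has {1,2,3,7}; box has {1,3,5,6} → only 8 remains.
H3 = 7: row 3 has {2,3,4,5,6,8,9}; col 8 has {1,3,9}; box has {2,6} → only 7 remains.
B6 = 4 (sole candidate).
C6 = 3 (sole candidate).
A8 = 9 (sole candidate).
A2 = 4 (sole candidate).
B2 = 2 (sole candidate).
C2 = 9 (sole candidate).
H2 = 8 (sole candidate).
J2 = 3 (sole candidate).
G3 = 1: row 3 has {2,3,4,5,6,7,8,9}; col 7 has {2,6}; box has {2,3,6,7,8} → only 1 remains.

865439172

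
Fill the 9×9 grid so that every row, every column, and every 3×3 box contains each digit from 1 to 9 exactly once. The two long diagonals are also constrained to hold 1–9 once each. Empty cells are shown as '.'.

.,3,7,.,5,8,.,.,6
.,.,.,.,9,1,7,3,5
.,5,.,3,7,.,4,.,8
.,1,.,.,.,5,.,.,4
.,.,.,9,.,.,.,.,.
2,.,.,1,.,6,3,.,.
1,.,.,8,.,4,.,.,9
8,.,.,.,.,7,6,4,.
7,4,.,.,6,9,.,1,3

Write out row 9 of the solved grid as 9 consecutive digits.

745269813

r1c1 = 9: row 1 has {3,5,6,7,8}; col 1 has {1,2,7,8}; box has {3,5,7}; main diagonal has {3,4,6} → only 9 remains.
r1c8 = 2: row 1 has {3,5,6,7,8,9}; col 8 has {1,3,4}; box has {3,4,5,6,7,8} → only 2 remains.
r3c1 = 6: row 3 has {3,4,5,7,8}; col 1 has {1,2,7,8,9}; box has {3,5,7,9} → only 6 remains.
r3c6 = 2: row 3 has {3,4,5,6,7,8}; col 6 has {1,4,5,6,7,8,9}; box has {1,3,5,7,8,9} → only 2 remains.
r3c8 = 9: row 3 has {2,3,4,5,6,7,8}; col 8 has {1,2,3,4}; box has {2,3,4,5,6,7,8} → only 9 remains.
r4c1 = 3: row 4 has {1,4,5}; col 1 has {1,2,6,7,8,9}; box has {1,2} → only 3 remains.
r5c6 = 3: row 5 has {9}; col 6 has {1,2,4,5,6,7,8,9}; box has {1,5,6,9} → only 3 remains.
r6c9 = 7: row 6 has {1,2,3,6}; col 9 has {3,4,5,6,8,9}; box has {3,4} → only 7 remains.
r7c3 = 2: row 7 has {1,4,8,9}; col 3 has {7}; box has {1,4,7,8}; anti-diagonal has {1,3,4,5,6,7} → only 2 remains.
r7c5 = 3: row 7 has {1,2,4,8,9}; col 5 has {5,6,7,9}; box has {4,6,7,8,9} → only 3 remains.
r7c7 = 5: row 7 has {1,2,3,4,8,9}; col 7 has {3,4,6,7}; box has {1,3,4,6,9}; main diagonal has {3,4,6,9} → only 5 remains.
r7c8 = 7: row 7 has {1,2,3,4,5,8,9}; col 8 has {1,2,3,4,9}; box has {1,3,4,5,6,9} → only 7 remains.
r8c2 = 9: row 8 has {4,6,7,8}; col 2 has {1,3,4,5}; box has {1,2,4,7,8}; anti-diagonal has {1,2,3,4,5,6,7} → only 9 remains.
r8c9 = 2: row 8 has {4,6,7,8,9}; col 9 has {3,4,5,6,7,8,9}; box has {1,3,4,5,6,7,9} → only 2 remains.
r9c3 = 5: row 9 has {1,3,4,6,7,9}; col 3 has {2,7}; box has {1,2,4,7,8,9} → only 5 remains.
r9c4 = 2: row 9 has {1,3,4,5,6,7,9}; col 4 has {1,3,8,9}; box has {3,4,6,7,8,9} → only 2 remains.
r9c7 = 8: row 9 has {1,2,3,4,5,6,7,9}; col 7 has {3,4,5,6,7}; box has {1,2,3,4,5,6,7,9} → only 8 remains.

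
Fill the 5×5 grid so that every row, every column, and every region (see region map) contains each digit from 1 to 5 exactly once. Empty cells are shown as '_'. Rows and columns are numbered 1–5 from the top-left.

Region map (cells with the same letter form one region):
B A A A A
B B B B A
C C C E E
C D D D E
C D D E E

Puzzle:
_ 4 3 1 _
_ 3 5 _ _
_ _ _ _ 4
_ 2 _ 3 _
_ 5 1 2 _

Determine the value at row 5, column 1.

row 1, column 1 = 2 (sole candidate).
row 1, column 5 = 5 (sole candidate).
row 2, column 4 = 4 (sole candidate).
row 2, column 5 = 2 (sole candidate).
row 3, column 2 = 1 (sole candidate).
row 3, column 3 = 2 (sole candidate).
row 3, column 4 = 5 (sole candidate).
row 4, column 3 = 4 (sole candidate).
row 4, column 5 = 1 (sole candidate).
row 5, column 5 = 3 (sole candidate).
row 2, column 1 = 1 (sole candidate).
row 3, column 1 = 3 (sole candidate).
row 4, column 1 = 5 (sole candidate).
row 5, column 1 = 4: row 5 has {1,2,3,5}; col 1 has {1,2,3,5}; region has {1,2,3,5} → only 4 remains.

4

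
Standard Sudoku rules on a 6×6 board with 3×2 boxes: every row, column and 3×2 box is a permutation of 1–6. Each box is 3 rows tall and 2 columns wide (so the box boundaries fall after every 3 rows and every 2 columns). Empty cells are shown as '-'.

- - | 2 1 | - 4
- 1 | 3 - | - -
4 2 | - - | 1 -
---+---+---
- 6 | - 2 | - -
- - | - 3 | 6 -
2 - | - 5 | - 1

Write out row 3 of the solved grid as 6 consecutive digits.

r3c4 = 6: row 3 has {1,2,4}; col 4 has {1,2,3,5}; box has {1,2,3} → only 6 remains.
r2c4 = 4: row 2 has {1,3}; col 4 has {1,2,3,5,6}; box has {1,2,3,6} → only 4 remains.
r3c3 = 5: row 3 has {1,2,4,6}; col 3 has {2,3}; box has {1,2,3,4,6} → only 5 remains.
r3c6 = 3: row 3 has {1,2,4,5,6}; col 6 has {1,4}; box has {1,4} → only 3 remains.

425613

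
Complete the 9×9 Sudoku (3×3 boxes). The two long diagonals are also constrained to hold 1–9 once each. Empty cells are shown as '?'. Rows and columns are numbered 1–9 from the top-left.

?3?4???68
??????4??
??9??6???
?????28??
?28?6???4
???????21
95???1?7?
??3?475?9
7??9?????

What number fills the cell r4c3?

r7c3 = 4: row 7 has {1,5,7,9}; col 3 has {3,8,9}; box has {3,5,7,9}; anti-diagonal has {2,6,7,8} → only 4 remains.
r8c2 = 1: row 8 has {3,4,5,7,9}; col 2 has {2,3,5}; box has {3,4,5,7,9}; anti-diagonal has {2,4,6,7,8} → only 1 remains.
r8c8 = 8: row 8 has {1,3,4,5,7,9}; col 8 has {2,6,7}; box has {5,7,9}; main diagonal has {6,9} → only 8 remains.
r2c2 = 7: row 2 has {4}; col 2 has {1,2,3,5}; box has {3,9}; main diagonal has {6,8,9} → only 7 remains.
r3c7 = 3: row 3 has {6,9}; col 7 has {4,5,8}; box has {4,6,8}; anti-diagonal has {1,2,4,6,7,8} → only 3 remains.
r6c4 = 5: row 6 has {1,2}; col 4 has {4,9}; box has {2,6}; anti-diagonal has {1,2,3,4,6,7,8} → only 5 remains.
r7c7 = 2: row 7 has {1,4,5,7,9}; col 7 has {3,4,5,8}; box has {5,7,8,9}; main diagonal has {6,7,8,9} → only 2 remains.
r9c9 = 3: row 9 has {7,9}; col 9 has {1,4,8,9}; box has {2,5,7,8,9}; main diagonal has {2,6,7,8,9} → only 3 remains.
r2c8 = 9: row 2 has {4,7}; col 8 has {2,6,7,8}; box has {3,4,6,8}; anti-diagonal has {1,2,3,4,5,6,7,8} → only 9 remains.
r4c4 = 1: row 4 has {2,8}; col 4 has {4,5,9}; box has {2,5,6}; main diagonal has {2,3,6,7,8,9} → only 1 remains.
r6c6 = 4: row 6 has {1,2,5}; col 6 has {1,2,6,7}; box has {1,2,5,6}; main diagonal has {1,2,3,6,7,8,9} → only 4 remains.
r7c9 = 6: row 7 has {1,2,4,5,7,9}; col 9 has {1,3,4,8,9}; box has {2,3,5,7,8,9} → only 6 remains.
r9c7 = 1: row 9 has {3,7,9}; col 7 has {2,3,4,5,8}; box has {2,3,5,6,7,8,9} → only 1 remains.
r9c8 = 4: row 9 has {1,3,7,9}; col 8 has {2,6,7,8,9}; box has {1,2,3,5,6,7,8,9} → only 4 remains.
r1c1 = 5: row 1 has {3,4,6,8}; col 1 has {7,9}; box has {3,7,9}; main diagonal has {1,2,3,4,6,7,8,9} → only 5 remains.
r1c6 = 9: row 1 has {3,4,5,6,8}; col 6 has {1,2,4,6,7}; box has {4,6} → only 9 remains.
r1c7 = 7: row 1 has {3,4,5,6,8,9}; col 7 has {1,2,3,4,5,8}; box has {3,4,6,8,9} → only 7 remains.
r5c6 = 3: row 5 has {2,4,6,8}; col 6 has {1,2,4,6,7,9}; box has {1,2,4,5,6} → only 3 remains.
r5c7 = 9: row 5 has {2,3,4,6,8}; col 7 has {1,2,3,4,5,7,8}; box has {1,2,4,8} → only 9 remains.
r5c8 = 5: row 5 has {2,3,4,6,8,9}; col 8 has {2,4,6,7,8,9}; box has {1,2,4,8,9} → only 5 remains.
r6c7 = 6: row 6 has {1,2,4,5}; col 7 has {1,2,3,4,5,7,8,9}; box has {1,2,4,5,8,9} → only 6 remains.
r3c8 = 1: row 3 has {3,6,9}; col 8 has {2,4,5,6,7,8,9}; box has {3,4,6,7,8,9} → only 1 remains.
r4c8 = 3: row 4 has {1,2,8}; col 8 has {1,2,4,5,6,7,8,9}; box has {1,2,4,5,6,8,9} → only 3 remains.
r4c9 = 7: row 4 has {1,2,3,8}; col 9 has {1,3,4,6,8,9}; box has {1,2,3,4,5,6,8,9} → only 7 remains.
r5c1 = 1: row 5 has {2,3,4,5,6,8,9}; col 1 has {5,7,9}; box has {2,8} → only 1 remains.
r5c4 = 7: row 5 has {1,2,3,4,5,6,8,9}; col 4 has {1,4,5,9}; box has {1,2,3,4,5,6} → only 7 remains.
r6c1 = 3: row 6 has {1,2,4,5,6}; col 1 has {1,5,7,9}; box has {1,2,8} → only 3 remains.
r6c2 = 9: row 6 has {1,2,3,4,5,6}; col 2 has {1,2,3,5,7}; box has {1,2,3,8} → only 9 remains.
r6c3 = 7: row 6 has {1,2,3,4,5,6,9}; col 3 has {3,4,8,9}; box has {1,2,3,8,9} → only 7 remains.
r6c5 = 8: row 6 has {1,2,3,4,5,6,7,9}; col 5 has {4,6}; box has {1,2,3,4,5,6,7} → only 8 remains.
r7c5 = 3: row 7 has {1,2,4,5,6,7,9}; col 5 has {4,6,8}; box has {1,4,7,9} → only 3 remains.
r4c5 = 9: row 4 has {1,2,3,7,8}; col 5 has {3,4,6,8}; box has {1,2,3,4,5,6,7,8} → only 9 remains.
r7c4 = 8: row 7 has {1,2,3,4,5,6,7,9}; col 4 has {1,4,5,7,9}; box has {1,3,4,7,9} → only 8 remains.
r9c6 = 5: row 9 has {1,3,4,7,9}; col 6 has {1,2,3,4,6,7,9}; box has {1,3,4,7,8,9} → only 5 remains.
r2c6 = 8: row 2 has {4,7,9}; col 6 has {1,2,3,4,5,6,7,9}; box has {4,6,9} → only 8 remains.
r3c4 = 2: row 3 has {1,3,6,9}; col 4 has {1,4,5,7,8,9}; box has {4,6,8,9} → only 2 remains.
r3c9 = 5: row 3 has {1,2,3,6,9}; col 9 has {1,3,4,6,7,8,9}; box has {1,3,4,6,7,8,9} → only 5 remains.
r8c4 = 6: row 8 has {1,3,4,5,7,8,9}; col 4 has {1,2,4,5,7,8,9}; box has {1,3,4,5,7,8,9} → only 6 remains.
r9c5 = 2: row 9 has {1,3,4,5,7,9}; col 5 has {3,4,6,8,9}; box has {1,3,4,5,6,7,8,9} → only 2 remains.
r1c5 = 1: row 1 has {3,4,5,6,7,8,9}; col 5 has {2,3,4,6,8,9}; box has {2,4,6,8,9} → only 1 remains.
r2c4 = 3: row 2 has {4,7,8,9}; col 4 has {1,2,4,5,6,7,8,9}; box has {1,2,4,6,8,9} → only 3 remains.
r2c5 = 5: row 2 has {3,4,7,8,9}; col 5 has {1,2,3,4,6,8,9}; box has {1,2,3,4,6,8,9} → only 5 remains.
r2c9 = 2: row 2 has {3,4,5,7,8,9}; col 9 has {1,3,4,5,6,7,8,9}; box has {1,3,4,5,6,7,8,9} → only 2 remains.
r3c5 = 7: row 3 has {1,2,3,5,6,9}; col 5 has {1,2,3,4,5,6,8,9}; box has {1,2,3,4,5,6,8,9} → only 7 remains.
r8c1 = 2: row 8 has {1,3,4,5,6,7,8,9}; col 1 has {1,3,5,7,9}; box has {1,3,4,5,7,9} → only 2 remains.
r9c3 = 6: row 9 has {1,2,3,4,5,7,9}; col 3 has {3,4,7,8,9}; box has {1,2,3,4,5,7,9} → only 6 remains.
r1c3 = 2: row 1 has {1,3,4,5,6,7,8,9}; col 3 has {3,4,6,7,8,9}; box has {3,5,7,9} → only 2 remains.
r2c1 = 6: row 2 has {2,3,4,5,7,8,9}; col 1 has {1,2,3,5,7,9}; box has {2,3,5,7,9} → only 6 remains.
r2c3 = 1: row 2 has {2,3,4,5,6,7,8,9}; col 3 has {2,3,4,6,7,8,9}; box has {2,3,5,6,7,9} → only 1 remains.
r4c1 = 4: row 4 has {1,2,3,7,8,9}; col 1 has {1,2,3,5,6,7,9}; box has {1,2,3,7,8,9} → only 4 remains.
r4c2 = 6: row 4 has {1,2,3,4,7,8,9}; col 2 has {1,2,3,5,7,9}; box has {1,2,3,4,7,8,9} → only 6 remains.
r4c3 = 5: row 4 has {1,2,3,4,6,7,8,9}; col 3 has {1,2,3,4,6,7,8,9}; box has {1,2,3,4,6,7,8,9} → only 5 remains.

5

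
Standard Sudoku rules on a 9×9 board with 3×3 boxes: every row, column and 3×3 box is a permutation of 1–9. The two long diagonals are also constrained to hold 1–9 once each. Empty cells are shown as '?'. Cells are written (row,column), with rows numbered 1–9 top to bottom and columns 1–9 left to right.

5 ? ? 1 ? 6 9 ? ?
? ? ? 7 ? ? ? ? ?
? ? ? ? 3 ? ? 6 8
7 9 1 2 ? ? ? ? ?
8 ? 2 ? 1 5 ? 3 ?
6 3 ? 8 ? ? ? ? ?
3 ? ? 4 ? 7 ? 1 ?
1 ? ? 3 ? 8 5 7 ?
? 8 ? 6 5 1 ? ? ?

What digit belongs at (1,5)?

8

(5,2) = 4 (sole candidate).
(5,4) = 9 (sole candidate).
(6,3) = 5 (sole candidate).
(6,6) = 4 (sole candidate).
(2,2) = 6 (sole candidate).
(3,3) = 9 (sole candidate).
(3,4) = 5 (sole candidate).
(3,6) = 2 (sole candidate).
(4,5) = 6 (sole candidate).
(4,6) = 3 (sole candidate).
(6,5) = 7 (sole candidate).
(7,3) = 6 (sole candidate).
(7,7) = 8 (sole candidate).
(8,2) = 2 (sole candidate).
(8,3) = 4 (sole candidate).
(8,5) = 9 (sole candidate).
(8,9) = 6 (sole candidate).
(9,1) = 9 (sole candidate).
(9,3) = 7 (sole candidate).
(9,9) = 3 (sole candidate).
(1,2) = 7 (sole candidate).
(1,9) = 4 (sole candidate).
(2,6) = 9 (sole candidate).
(2,8) = 5 (sole candidate).
(3,1) = 4 (sole candidate).
(3,2) = 1 (sole candidate).
(3,7) = 7 (sole candidate).
(4,7) = 4 (sole candidate).
(4,8) = 8 (sole candidate).
(4,9) = 5 (sole candidate).
(5,7) = 6 (sole candidate).
(5,9) = 7 (sole candidate).
(7,2) = 5 (sole candidate).
(7,5) = 2 (sole candidate).
(7,9) = 9 (sole candidate).
(9,7) = 2 (sole candidate).
(9,8) = 4 (sole candidate).
(1,5) = 8: row 1 has {1,4,5,6,7,9}; col 5 has {1,2,3,5,6,7,9}; box has {1,2,3,5,6,7,9} → only 8 remains.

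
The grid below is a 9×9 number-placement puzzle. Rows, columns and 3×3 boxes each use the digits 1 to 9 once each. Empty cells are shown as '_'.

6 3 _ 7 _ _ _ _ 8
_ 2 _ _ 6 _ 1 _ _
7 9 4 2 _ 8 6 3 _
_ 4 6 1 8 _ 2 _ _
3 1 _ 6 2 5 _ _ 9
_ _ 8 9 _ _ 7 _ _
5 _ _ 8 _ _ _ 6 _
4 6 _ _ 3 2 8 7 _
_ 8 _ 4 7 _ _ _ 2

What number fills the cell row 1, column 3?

1

row 2, column 1 = 8: row 2 has {1,2,6}; col 1 has {3,4,5,6,7}; box has {2,3,4,6,7,9} → only 8 remains.
row 2, column 3 = 5: row 2 has {1,2,6,8}; col 3 has {4,6,8}; box has {2,3,4,6,7,8,9} → only 5 remains.
row 2, column 4 = 3: row 2 has {1,2,5,6,8}; col 4 has {1,2,4,6,7,8,9}; box has {2,6,7,8} → only 3 remains.
row 3, column 9 = 5: row 3 has {2,3,4,6,7,8,9}; col 9 has {2,8,9}; box has {1,3,6,8} → only 5 remains.
row 4, column 1 = 9: row 4 has {1,2,4,6,8}; col 1 has {3,4,5,6,7,8}; box has {1,3,4,6,8} → only 9 remains.
row 4, column 8 = 5: row 4 has {1,2,4,6,8,9}; col 8 has {3,6,7}; box has {2,7,9} → only 5 remains.
row 4, column 9 = 3: row 4 has {1,2,4,5,6,8,9}; col 9 has {2,5,8,9}; box has {2,5,7,9} → only 3 remains.
row 5, column 3 = 7: row 5 has {1,2,3,5,6,9}; col 3 has {4,5,6,8}; box has {1,3,4,6,8,9} → only 7 remains.
row 5, column 7 = 4: row 5 has {1,2,3,5,6,7,9}; col 7 has {1,2,6,7,8}; box has {2,3,5,7,9} → only 4 remains.
row 5, column 8 = 8: row 5 has {1,2,3,4,5,6,7,9}; col 8 has {3,5,6,7}; box has {2,3,4,5,7,9} → only 8 remains.
row 6, column 1 = 2: row 6 has {7,8,9}; col 1 has {3,4,5,6,7,8,9}; box has {1,3,4,6,7,8,9} → only 2 remains.
row 6, column 2 = 5: row 6 has {2,7,8,9}; col 2 has {1,2,3,4,6,8,9}; box has {1,2,3,4,6,7,8,9} → only 5 remains.
row 6, column 5 = 4: row 6 has {2,5,7,8,9}; col 5 has {2,3,6,7,8}; box has {1,2,5,6,8,9} → only 4 remains.
row 6, column 6 = 3: row 6 has {2,4,5,7,8,9}; col 6 has {2,5,8}; box has {1,2,4,5,6,8,9} → only 3 remains.
row 6, column 8 = 1: row 6 has {2,3,4,5,7,8,9}; col 8 has {3,5,6,7,8}; box has {2,3,4,5,7,8,9} → only 1 remains.
row 6, column 9 = 6: row 6 has {1,2,3,4,5,7,8,9}; col 9 has {2,3,5,8,9}; box has {1,2,3,4,5,7,8,9} → only 6 remains.
row 7, column 2 = 7: row 7 has {5,6,8}; col 2 has {1,2,3,4,5,6,8,9}; box has {4,5,6,8} → only 7 remains.
row 8, column 4 = 5: row 8 has {2,3,4,6,7,8}; col 4 has {1,2,3,4,6,7,8,9}; box has {2,3,4,7,8} → only 5 remains.
row 8, column 9 = 1: row 8 has {2,3,4,5,6,7,8}; col 9 has {2,3,5,6,8,9}; box has {2,6,7,8} → only 1 remains.
row 9, column 1 = 1: row 9 has {2,4,7,8}; col 1 has {2,3,4,5,6,7,8,9}; box has {4,5,6,7,8} → only 1 remains.
row 9, column 8 = 9: row 9 has {1,2,4,7,8}; col 8 has {1,3,5,6,7,8}; box has {1,2,6,7,8} → only 9 remains.
row 1, column 3 = 1: row 1 has {3,6,7,8}; col 3 has {4,5,6,7,8}; box has {2,3,4,5,6,7,8,9} → only 1 remains.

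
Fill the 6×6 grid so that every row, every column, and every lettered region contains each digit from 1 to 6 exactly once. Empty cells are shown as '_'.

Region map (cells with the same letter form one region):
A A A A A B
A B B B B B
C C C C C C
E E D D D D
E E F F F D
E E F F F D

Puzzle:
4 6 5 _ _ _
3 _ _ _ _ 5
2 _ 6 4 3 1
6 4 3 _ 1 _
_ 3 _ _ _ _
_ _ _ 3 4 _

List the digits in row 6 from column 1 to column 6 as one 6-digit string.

R1C5 = 2: row 1 has {4,5,6}; col 5 has {1,3,4}; region has {3,4,5,6} → only 2 remains.
R1C6 = 3: row 1 has {2,4,5,6}; col 6 has {1,5}; region has {5} → only 3 remains.
R2C5 = 6: row 2 has {3,5}; col 5 has {1,2,3,4}; region has {3,5} → only 6 remains.
R3C2 = 5: row 3 has {1,2,3,4,6}; col 2 has {3,4,6}; region has {1,2,3,4,6} → only 5 remains.
R4C6 = 2: row 4 has {1,3,4,6}; col 6 has {1,3,5}; region has {1,3} → only 2 remains.
R5C5 = 5: row 5 has {3}; col 5 has {1,2,3,4,6}; region has {3,4} → only 5 remains.
R6C6 = 6: row 6 has {3,4}; col 6 has {1,2,3,5}; region has {1,2,3} → only 6 remains.
R1C4 = 1: row 1 has {2,3,4,5,6}; col 4 has {3,4}; region has {2,3,4,5,6} → only 1 remains.
R2C4 = 2: row 2 has {3,5,6}; col 4 has {1,3,4}; region has {3,5,6} → only 2 remains.
R4C4 = 5: row 4 has {1,2,3,4,6}; col 4 has {1,2,3,4}; region has {1,2,3,6} → only 5 remains.
R5C1 = 1: row 5 has {3,5}; col 1 has {2,3,4,6}; region has {3,4,6} → only 1 remains.
R5C3 = 2: row 5 has {1,3,5}; col 3 has {3,5,6}; region has {3,4,5} → only 2 remains.
R5C4 = 6: row 5 has {1,2,3,5}; col 4 has {1,2,3,4,5}; region has {2,3,4,5} → only 6 remains.
R5C6 = 4: row 5 has {1,2,3,5,6}; col 6 has {1,2,3,5,6}; region has {1,2,3,5,6} → only 4 remains.
R6C1 = 5: row 6 has {3,4,6}; col 1 has {1,2,3,4,6}; region has {1,3,4,6} → only 5 remains.
R6C2 = 2: row 6 has {3,4,5,6}; col 2 has {3,4,5,6}; region has {1,3,4,5,6} → only 2 remains.
R6C3 = 1: row 6 has {2,3,4,5,6}; col 3 has {2,3,5,6}; region has {2,3,4,5,6} → only 1 remains.

521346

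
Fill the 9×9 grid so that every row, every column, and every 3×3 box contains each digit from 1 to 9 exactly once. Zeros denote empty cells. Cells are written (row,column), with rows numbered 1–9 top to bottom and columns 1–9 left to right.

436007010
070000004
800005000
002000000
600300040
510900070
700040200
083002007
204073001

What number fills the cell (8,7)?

(5,2) = 9: row 5 has {3,4,6}; col 2 has {1,3,7,8}; box has {1,2,5,6} → only 9 remains.
(6,3) = 8: row 6 has {1,5,7,9}; col 3 has {2,3,4,6}; box has {1,2,5,6,9} → only 8 remains.
(3,2) = 2: row 3 has {5,8}; col 2 has {1,3,7,8,9}; box has {3,4,6,7,8} → only 2 remains.
(4,1) = 3: row 4 has {2}; col 1 has {2,4,5,6,7,8}; box has {1,2,5,6,8,9} → only 3 remains.
(4,2) = 4: row 4 has {2,3}; col 2 has {1,2,3,7,8,9}; box has {1,2,3,5,6,8,9} → only 4 remains.
(5,3) = 7: row 5 has {3,4,6,9}; col 3 has {2,3,4,6,8}; box has {1,2,3,4,5,6,8,9} → only 7 remains.
(3,4) = 4: in row 3, 4 can only go here (every other open cell in that row sees a 4).
(3,7) = 7: in row 3, 7 can only go here (every other open cell in that row sees a 7).
(4,4) = 7: in row 4, 7 can only go here (every other open cell in that row sees a 7).
(6,6) = 4: in row 6, 4 can only go here (every other open cell in that row sees a 4).
(8,7) = 4: in row 8, 4 can only go here (every other open cell in that row sees a 4).

4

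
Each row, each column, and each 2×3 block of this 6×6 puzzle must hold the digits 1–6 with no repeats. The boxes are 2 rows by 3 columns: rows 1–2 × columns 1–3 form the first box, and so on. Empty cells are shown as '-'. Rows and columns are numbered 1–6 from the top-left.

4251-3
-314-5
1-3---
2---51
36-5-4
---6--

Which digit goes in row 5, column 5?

1

row 1, column 5 = 6: row 1 has {1,2,3,4,5}; col 5 has {5}; box has {1,3,4,5} → only 6 remains.
row 2, column 1 = 6: row 2 has {1,3,4,5}; col 1 has {1,2,3,4}; box has {1,2,3,4,5} → only 6 remains.
row 2, column 5 = 2: row 2 has {1,3,4,5,6}; col 5 has {5,6}; box has {1,3,4,5,6} → only 2 remains.
row 3, column 4 = 2: row 3 has {1,3}; col 4 has {1,4,5,6}; box has {1,5} → only 2 remains.
row 3, column 5 = 4: row 3 has {1,2,3}; col 5 has {2,5,6}; box has {1,2,5} → only 4 remains.
row 3, column 6 = 6: row 3 has {1,2,3,4}; col 6 has {1,3,4,5}; box has {1,2,4,5} → only 6 remains.
row 4, column 2 = 4: row 4 has {1,2,5}; col 2 has {2,3,6}; box has {1,2,3} → only 4 remains.
row 4, column 3 = 6: row 4 has {1,2,4,5}; col 3 has {1,3,5}; box has {1,2,3,4} → only 6 remains.
row 4, column 4 = 3: row 4 has {1,2,4,5,6}; col 4 has {1,2,4,5,6}; box has {1,2,4,5,6} → only 3 remains.
row 5, column 3 = 2: row 5 has {3,4,5,6}; col 3 has {1,3,5,6}; box has {3,6} → only 2 remains.
row 5, column 5 = 1: row 5 has {2,3,4,5,6}; col 5 has {2,4,5,6}; box has {4,5,6} → only 1 remains.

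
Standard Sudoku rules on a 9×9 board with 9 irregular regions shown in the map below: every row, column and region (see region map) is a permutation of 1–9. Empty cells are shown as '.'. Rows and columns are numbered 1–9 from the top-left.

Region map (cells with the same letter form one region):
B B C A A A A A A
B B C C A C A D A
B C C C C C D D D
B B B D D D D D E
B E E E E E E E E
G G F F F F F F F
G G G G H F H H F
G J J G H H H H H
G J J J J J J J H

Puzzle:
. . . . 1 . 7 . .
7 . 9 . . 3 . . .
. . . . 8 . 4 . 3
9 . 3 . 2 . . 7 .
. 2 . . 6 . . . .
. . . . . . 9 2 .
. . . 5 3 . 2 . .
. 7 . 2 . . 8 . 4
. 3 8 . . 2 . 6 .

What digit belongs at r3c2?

r2c9 = 2 (hidden single in row 2).
r3c8 = 9 (hidden single in row 3).
r7c8 = 1 (sole candidate).
r8c8 = 5 (sole candidate).
r2c8 = 8 (sole candidate).
r8c3 = 1 (sole candidate).
r8c5 = 9 (sole candidate).
r8c6 = 6 (sole candidate).
r9c7 = 5 (sole candidate).
r9c9 = 7 (sole candidate).
r2c7 = 6 (sole candidate).
r4c7 = 1 (sole candidate).
r5c7 = 3 (sole candidate).
r5c8 = 4 (sole candidate).
r8c1 = 3 (sole candidate).
r9c5 = 4 (sole candidate).
r1c8 = 3 (sole candidate).
r2c5 = 5 (sole candidate).
r4c4 = 6 (sole candidate).
r4c6 = 5 (sole candidate).
r4c9 = 8 (sole candidate).
r6c5 = 7 (sole candidate).
r7c9 = 6 (sole candidate).
r9c1 = 1 (sole candidate).
r9c4 = 9 (sole candidate).
r1c9 = 9 (sole candidate).
r4c2 = 4 (sole candidate).
r2c2 = 1 (sole candidate).
r2c4 = 4 (sole candidate).
r1c4 = 8 (sole candidate).
r1c6 = 4 (sole candidate).
r7c6 = 8 (sole candidate).
r6c6 = 1 (sole candidate).
r6c9 = 5 (sole candidate).
r7c1 = 4 (sole candidate).
r7c2 = 9 (sole candidate).
r7c3 = 7 (sole candidate).
r3c6 = 7 (sole candidate).
r5c3 = 5 (sole candidate).
r5c6 = 9 (sole candidate).
r5c9 = 1 (sole candidate).
r6c3 = 4 (sole candidate).
r6c4 = 3 (sole candidate).
r3c4 = 1 (sole candidate).
r5c1 = 8 (sole candidate).
r5c4 = 7 (sole candidate).
r6c1 = 6 (sole candidate).
r6c2 = 8 (sole candidate).
r1c2 = 6 (hidden single in region B).
r1c3 = 2 (sole candidate).
r3c2 = 5: row 3 has {1,3,4,7,8,9}; col 2 has {1,2,3,4,6,7,8,9}; region has {1,2,3,4,7,8,9} → only 5 remains.

5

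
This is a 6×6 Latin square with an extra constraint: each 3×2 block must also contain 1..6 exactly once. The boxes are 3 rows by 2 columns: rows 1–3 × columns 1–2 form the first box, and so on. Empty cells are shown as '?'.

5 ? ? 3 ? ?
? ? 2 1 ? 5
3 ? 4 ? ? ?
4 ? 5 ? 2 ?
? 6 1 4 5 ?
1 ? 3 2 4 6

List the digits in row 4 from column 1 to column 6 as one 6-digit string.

435621

r1c3 = 6: row 1 has {3,5}; col 3 has {1,2,3,4,5}; box has {1,2,3,4} → only 6 remains.
r1c5 = 1: row 1 has {3,5,6}; col 5 has {2,4,5}; box has {5} → only 1 remains.
r2c1 = 6: row 2 has {1,2,5}; col 1 has {1,3,4,5}; box has {3,5} → only 6 remains.
r2c2 = 4: row 2 has {1,2,5,6}; col 2 has {6}; box has {3,5,6} → only 4 remains.
r2c5 = 3: row 2 has {1,2,4,5,6}; col 5 has {1,2,4,5}; box has {1,5} → only 3 remains.
r3c4 = 5: row 3 has {3,4}; col 4 has {1,2,3,4}; box has {1,2,3,4,6} → only 5 remains.
r3c5 = 6: row 3 has {3,4,5}; col 5 has {1,2,3,4,5}; box has {1,3,5} → only 6 remains.
r3c6 = 2: row 3 has {3,4,5,6}; col 6 has {5,6}; box has {1,3,5,6} → only 2 remains.
r4c2 = 3: row 4 has {2,4,5}; col 2 has {4,6}; box has {1,4,6} → only 3 remains.
r4c4 = 6: row 4 has {2,3,4,5}; col 4 has {1,2,3,4,5}; box has {1,2,3,4,5} → only 6 remains.
r4c6 = 1: row 4 has {2,3,4,5,6}; col 6 has {2,5,6}; box has {2,4,5,6} → only 1 remains.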